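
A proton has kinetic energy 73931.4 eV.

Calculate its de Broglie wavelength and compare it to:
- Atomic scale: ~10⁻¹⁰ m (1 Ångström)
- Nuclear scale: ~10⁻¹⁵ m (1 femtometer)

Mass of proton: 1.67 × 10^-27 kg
λ = 1.05 × 10^-13 m, which is between nuclear and atomic scales.

Using λ = h/√(2mKE):

KE = 73931.4 eV = 1.185 × 10^-14 J

λ = h/√(2mKE)
λ = (6.626 × 10^-34 J·s) / √(2 × 1.67 × 10^-27 kg × 1.185 × 10^-14 J)
λ = 1.05 × 10^-13 m

Comparison:
- Atomic scale (10⁻¹⁰ m): λ is 0.0011× this size
- Nuclear scale (10⁻¹⁵ m): λ is 1.1e+02× this size

The wavelength is between nuclear and atomic scales.

This wavelength is appropriate for probing atomic structure but too large for nuclear physics experiments.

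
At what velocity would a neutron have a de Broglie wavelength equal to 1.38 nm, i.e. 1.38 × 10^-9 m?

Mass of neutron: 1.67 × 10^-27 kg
2.88 × 10^2 m/s

From λ = h/(mv), solve for v:

v = h/(mλ)
v = (6.626 × 10^-34 J·s) / (1.67 × 10^-27 kg × 1.38 × 10^-9 m)
v = 2.88 × 10^2 m/s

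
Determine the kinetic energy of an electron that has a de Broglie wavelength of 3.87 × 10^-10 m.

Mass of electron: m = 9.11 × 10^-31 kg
1.61 × 10^-18 J (or 10.0 eV)

From λ = h/√(2mKE), we solve for KE:

λ² = h²/(2mKE)
KE = h²/(2mλ²)
KE = (6.626 × 10^-34 J·s)² / (2 × 9.11 × 10^-31 kg × (3.87 × 10^-10 m)²)
KE = 1.61 × 10^-18 J
KE = 10.0 eV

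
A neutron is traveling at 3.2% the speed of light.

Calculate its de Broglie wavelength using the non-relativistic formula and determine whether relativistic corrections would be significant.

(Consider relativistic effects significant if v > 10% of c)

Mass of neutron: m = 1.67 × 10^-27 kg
No, relativistic corrections are not needed.

Using the non-relativistic de Broglie formula λ = h/(mv):

v = 3.2% × c = 9.593 × 10^6 m/s

λ = h/(mv)
λ = (6.626 × 10^-34 J·s) / (1.67 × 10^-27 kg × 9.593 × 10^6 m/s)
λ = 4.14 × 10^-14 m

Since v = 3.2% of c < 10% of c, relativistic corrections are NOT significant and this non-relativistic result is a good approximation.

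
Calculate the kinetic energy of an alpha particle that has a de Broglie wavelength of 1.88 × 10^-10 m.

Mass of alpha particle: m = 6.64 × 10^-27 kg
9.35 × 10^-22 J (or 5.84 × 10^-3 eV)

From λ = h/√(2mKE), we solve for KE:

λ² = h²/(2mKE)
KE = h²/(2mλ²)
KE = (6.626 × 10^-34 J·s)² / (2 × 6.64 × 10^-27 kg × (1.88 × 10^-10 m)²)
KE = 9.35 × 10^-22 J
KE = 5.84 × 10^-3 eV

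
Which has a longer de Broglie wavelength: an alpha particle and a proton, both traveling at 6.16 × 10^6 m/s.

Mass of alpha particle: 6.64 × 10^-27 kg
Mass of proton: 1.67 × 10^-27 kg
The proton has the longer wavelength.

Using λ = h/(mv), since both particles have the same velocity, the wavelength depends only on mass.

For alpha particle: λ₁ = h/(m₁v) = 1.62 × 10^-14 m
For proton: λ₂ = h/(m₂v) = 6.44 × 10^-14 m

Since λ ∝ 1/m at constant velocity, the lighter particle has the longer wavelength.

The proton has the longer de Broglie wavelength.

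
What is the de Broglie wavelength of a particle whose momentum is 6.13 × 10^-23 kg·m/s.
1.08 × 10^-11 m

Using the de Broglie relation λ = h/p:

λ = h/p
λ = (6.626 × 10^-34 J·s) / (6.13 × 10^-23 kg·m/s)
λ = 1.08 × 10^-11 m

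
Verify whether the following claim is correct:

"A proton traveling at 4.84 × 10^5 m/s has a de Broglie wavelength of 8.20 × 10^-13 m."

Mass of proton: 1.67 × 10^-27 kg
True

The claim is correct.

Using λ = h/(mv):
λ = (6.626 × 10^-34 J·s) / (1.67 × 10^-27 kg × 4.84 × 10^5 m/s)
λ = 8.20 × 10^-13 m

This matches the claimed value.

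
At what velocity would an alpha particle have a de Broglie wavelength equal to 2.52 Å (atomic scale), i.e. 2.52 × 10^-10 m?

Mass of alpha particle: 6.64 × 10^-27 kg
3.96 × 10^2 m/s

From λ = h/(mv), solve for v:

v = h/(mλ)
v = (6.626 × 10^-34 J·s) / (6.64 × 10^-27 kg × 2.52 × 10^-10 m)
v = 3.96 × 10^2 m/s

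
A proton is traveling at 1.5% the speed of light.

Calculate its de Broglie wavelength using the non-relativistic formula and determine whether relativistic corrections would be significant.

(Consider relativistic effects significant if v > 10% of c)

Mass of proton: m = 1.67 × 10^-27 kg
No, relativistic corrections are not needed.

Using the non-relativistic de Broglie formula λ = h/(mv):

v = 1.5% × c = 4.497 × 10^6 m/s

λ = h/(mv)
λ = (6.626 × 10^-34 J·s) / (1.67 × 10^-27 kg × 4.497 × 10^6 m/s)
λ = 8.82 × 10^-14 m

Since v = 1.5% of c < 10% of c, relativistic corrections are NOT significant and this non-relativistic result is a good approximation.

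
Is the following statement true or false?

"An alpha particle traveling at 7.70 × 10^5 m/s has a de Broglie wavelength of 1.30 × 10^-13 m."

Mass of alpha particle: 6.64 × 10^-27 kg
True

The claim is correct.

Using λ = h/(mv):
λ = (6.626 × 10^-34 J·s) / (6.64 × 10^-27 kg × 7.70 × 10^5 m/s)
λ = 1.30 × 10^-13 m

This matches the claimed value.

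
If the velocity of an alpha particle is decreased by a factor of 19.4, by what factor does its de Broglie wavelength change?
The wavelength increases by a factor of 19.4.

From λ = h/(mv), the wavelength is inversely proportional to velocity:

λ ∝ 1/v

If v → v/19.4, then λ → 19.4λ

When velocity is decreased by a factor of 19.4, the wavelength increases by a factor of 19.4.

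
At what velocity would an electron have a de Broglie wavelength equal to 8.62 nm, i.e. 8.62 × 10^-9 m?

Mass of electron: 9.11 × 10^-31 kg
8.44 × 10^4 m/s

From λ = h/(mv), solve for v:

v = h/(mλ)
v = (6.626 × 10^-34 J·s) / (9.11 × 10^-31 kg × 8.62 × 10^-9 m)
v = 8.44 × 10^4 m/s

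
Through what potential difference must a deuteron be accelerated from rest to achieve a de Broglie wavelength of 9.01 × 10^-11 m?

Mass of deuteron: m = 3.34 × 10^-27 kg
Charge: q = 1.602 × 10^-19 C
5.05 × 10^-2 V

From λ = h/√(2mqV), we solve for V:

λ² = h²/(2mqV)
V = h²/(2mqλ²)
V = (6.626 × 10^-34 J·s)² / (2 × 3.34 × 10^-27 kg × 1.602 × 10^-19 C × (9.01 × 10^-11 m)²)
V = 5.05 × 10^-2 V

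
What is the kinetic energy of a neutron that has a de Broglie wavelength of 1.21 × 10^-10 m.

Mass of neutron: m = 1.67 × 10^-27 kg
8.98 × 10^-21 J (or 0.0560 eV)

From λ = h/√(2mKE), we solve for KE:

λ² = h²/(2mKE)
KE = h²/(2mλ²)
KE = (6.626 × 10^-34 J·s)² / (2 × 1.67 × 10^-27 kg × (1.21 × 10^-10 m)²)
KE = 8.98 × 10^-21 J
KE = 0.0560 eV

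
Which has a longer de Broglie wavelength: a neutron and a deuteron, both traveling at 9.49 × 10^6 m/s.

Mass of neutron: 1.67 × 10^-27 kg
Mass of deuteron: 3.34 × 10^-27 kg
The neutron has the longer wavelength.

Using λ = h/(mv), since both particles have the same velocity, the wavelength depends only on mass.

For neutron: λ₁ = h/(m₁v) = 4.18 × 10^-14 m
For deuteron: λ₂ = h/(m₂v) = 2.09 × 10^-14 m

Since λ ∝ 1/m at constant velocity, the lighter particle has the longer wavelength.

The neutron has the longer de Broglie wavelength.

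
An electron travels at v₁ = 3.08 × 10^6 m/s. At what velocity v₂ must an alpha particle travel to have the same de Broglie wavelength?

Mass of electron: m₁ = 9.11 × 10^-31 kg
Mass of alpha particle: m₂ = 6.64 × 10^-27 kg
v₂ = 4.23 × 10^2 m/s

For equal de Broglie wavelengths: λ₁ = λ₂

h/(m₁v₁) = h/(m₂v₂)
m₁v₁ = m₂v₂
v₂ = v₁ · (m₁/m₂)

v₂ = 3.08 × 10^6 m/s × (9.11 × 10^-31 kg / 6.64 × 10^-27 kg)
v₂ = 4.23 × 10^2 m/s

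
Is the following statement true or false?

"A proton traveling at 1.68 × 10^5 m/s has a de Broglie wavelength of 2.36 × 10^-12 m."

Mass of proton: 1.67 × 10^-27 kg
True

The claim is correct.

Using λ = h/(mv):
λ = (6.626 × 10^-34 J·s) / (1.67 × 10^-27 kg × 1.68 × 10^5 m/s)
λ = 2.36 × 10^-12 m

This matches the claimed value.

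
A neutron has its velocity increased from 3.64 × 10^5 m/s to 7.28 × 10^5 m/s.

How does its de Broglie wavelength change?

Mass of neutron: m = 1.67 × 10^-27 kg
The wavelength decreases by a factor of 2.

Using λ = h/(mv):

Initial wavelength: λ₁ = h/(mv₁) = 1.09 × 10^-12 m
Final wavelength: λ₂ = h/(mv₂) = 5.45 × 10^-13 m

Since λ ∝ 1/v, when velocity increases by a factor of 2, the wavelength decreases by a factor of 2.

λ₂/λ₁ = v₁/v₂ = 1/2

The wavelength decreases by a factor of 2.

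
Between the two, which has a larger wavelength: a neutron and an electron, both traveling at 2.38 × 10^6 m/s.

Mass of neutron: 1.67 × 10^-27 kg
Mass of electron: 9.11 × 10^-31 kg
The electron has the longer wavelength.

Using λ = h/(mv), since both particles have the same velocity, the wavelength depends only on mass.

For neutron: λ₁ = h/(m₁v) = 1.67 × 10^-13 m
For electron: λ₂ = h/(m₂v) = 3.06 × 10^-10 m

Since λ ∝ 1/m at constant velocity, the lighter particle has the longer wavelength.

The electron has the longer de Broglie wavelength.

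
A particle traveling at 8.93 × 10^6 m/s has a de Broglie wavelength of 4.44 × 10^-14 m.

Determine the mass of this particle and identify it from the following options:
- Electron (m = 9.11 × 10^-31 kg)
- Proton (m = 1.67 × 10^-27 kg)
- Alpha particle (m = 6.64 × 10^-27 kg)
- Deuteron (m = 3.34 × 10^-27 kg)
The particle is a proton.

From λ = h/(mv), solve for mass:

m = h/(λv)
m = (6.626 × 10^-34 J·s) / (4.44 × 10^-14 m × 8.93 × 10^6 m/s)
m = 1.67 × 10^-27 kg

Comparing with the listed masses, this is closest to a proton.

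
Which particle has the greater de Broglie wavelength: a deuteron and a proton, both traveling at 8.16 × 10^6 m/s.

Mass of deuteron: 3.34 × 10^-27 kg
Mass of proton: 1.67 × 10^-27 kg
The proton has the longer wavelength.

Using λ = h/(mv), since both particles have the same velocity, the wavelength depends only on mass.

For deuteron: λ₁ = h/(m₁v) = 2.43 × 10^-14 m
For proton: λ₂ = h/(m₂v) = 4.86 × 10^-14 m

Since λ ∝ 1/m at constant velocity, the lighter particle has the longer wavelength.

The proton has the longer de Broglie wavelength.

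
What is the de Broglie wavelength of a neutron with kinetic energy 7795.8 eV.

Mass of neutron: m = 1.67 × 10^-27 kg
3.24 × 10^-13 m

Using λ = h/√(2mKE):

First convert KE to Joules: KE = 7795.8 eV = 1.249 × 10^-15 J

λ = h/√(2mKE)
λ = (6.626 × 10^-34 J·s) / √(2 × 1.67 × 10^-27 kg × 1.249 × 10^-15 J)
λ = 3.24 × 10^-13 m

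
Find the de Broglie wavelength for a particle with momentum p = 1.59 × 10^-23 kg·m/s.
4.17 × 10^-11 m

Using the de Broglie relation λ = h/p:

λ = h/p
λ = (6.626 × 10^-34 J·s) / (1.59 × 10^-23 kg·m/s)
λ = 4.17 × 10^-11 m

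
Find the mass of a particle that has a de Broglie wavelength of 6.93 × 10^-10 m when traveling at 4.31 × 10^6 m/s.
2.22 × 10^-31 kg

From the de Broglie relation λ = h/(mv), we solve for m:

m = h/(λv)
m = (6.626 × 10^-34 J·s) / (6.93 × 10^-10 m × 4.31 × 10^6 m/s)
m = 2.22 × 10^-31 kg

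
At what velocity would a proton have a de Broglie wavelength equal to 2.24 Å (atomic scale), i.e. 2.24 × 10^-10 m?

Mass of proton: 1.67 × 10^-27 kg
1.77 × 10^3 m/s

From λ = h/(mv), solve for v:

v = h/(mλ)
v = (6.626 × 10^-34 J·s) / (1.67 × 10^-27 kg × 2.24 × 10^-10 m)
v = 1.77 × 10^3 m/s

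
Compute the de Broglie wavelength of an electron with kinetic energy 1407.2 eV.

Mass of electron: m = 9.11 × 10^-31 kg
3.27 × 10^-11 m

Using λ = h/√(2mKE):

First convert KE to Joules: KE = 1407.2 eV = 2.255 × 10^-16 J

λ = h/√(2mKE)
λ = (6.626 × 10^-34 J·s) / √(2 × 9.11 × 10^-31 kg × 2.255 × 10^-16 J)
λ = 3.27 × 10^-11 m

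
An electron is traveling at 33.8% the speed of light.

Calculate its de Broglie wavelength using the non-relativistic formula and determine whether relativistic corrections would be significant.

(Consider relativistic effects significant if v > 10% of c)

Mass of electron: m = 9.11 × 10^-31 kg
Yes, relativistic corrections are needed.

Using the non-relativistic de Broglie formula λ = h/(mv):

v = 33.8% × c = 1.013 × 10^8 m/s

λ = h/(mv)
λ = (6.626 × 10^-34 J·s) / (9.11 × 10^-31 kg × 1.013 × 10^8 m/s)
λ = 7.18 × 10^-12 m

Since v = 33.8% of c > 10% of c, relativistic corrections ARE significant and the actual wavelength would differ from this non-relativistic estimate.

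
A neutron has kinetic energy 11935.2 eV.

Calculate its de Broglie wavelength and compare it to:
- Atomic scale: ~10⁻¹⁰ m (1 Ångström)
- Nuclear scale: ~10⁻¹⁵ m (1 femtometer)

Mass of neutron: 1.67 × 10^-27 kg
λ = 2.62 × 10^-13 m, which is between nuclear and atomic scales.

Using λ = h/√(2mKE):

KE = 11935.2 eV = 1.912 × 10^-15 J

λ = h/√(2mKE)
λ = (6.626 × 10^-34 J·s) / √(2 × 1.67 × 10^-27 kg × 1.912 × 10^-15 J)
λ = 2.62 × 10^-13 m

Comparison:
- Atomic scale (10⁻¹⁰ m): λ is 0.0026× this size
- Nuclear scale (10⁻¹⁵ m): λ is 2.6e+02× this size

The wavelength is between nuclear and atomic scales.

This wavelength is appropriate for probing atomic structure but too large for nuclear physics experiments.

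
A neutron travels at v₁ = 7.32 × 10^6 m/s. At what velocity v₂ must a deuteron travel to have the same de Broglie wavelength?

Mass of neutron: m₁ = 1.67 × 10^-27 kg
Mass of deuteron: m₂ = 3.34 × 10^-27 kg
v₂ = 3.66 × 10^6 m/s

For equal de Broglie wavelengths: λ₁ = λ₂

h/(m₁v₁) = h/(m₂v₂)
m₁v₁ = m₂v₂
v₂ = v₁ · (m₁/m₂)

v₂ = 7.32 × 10^6 m/s × (1.67 × 10^-27 kg / 3.34 × 10^-27 kg)
v₂ = 3.66 × 10^6 m/s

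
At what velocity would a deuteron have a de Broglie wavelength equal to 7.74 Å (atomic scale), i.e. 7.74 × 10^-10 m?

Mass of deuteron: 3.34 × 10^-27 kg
2.56 × 10^2 m/s

From λ = h/(mv), solve for v:

v = h/(mλ)
v = (6.626 × 10^-34 J·s) / (3.34 × 10^-27 kg × 7.74 × 10^-10 m)
v = 2.56 × 10^2 m/s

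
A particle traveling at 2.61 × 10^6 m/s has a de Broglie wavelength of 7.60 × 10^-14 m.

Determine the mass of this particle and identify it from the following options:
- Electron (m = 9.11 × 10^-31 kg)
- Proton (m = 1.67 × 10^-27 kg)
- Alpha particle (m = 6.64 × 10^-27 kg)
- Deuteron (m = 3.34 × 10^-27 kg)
The particle is a deuteron.

From λ = h/(mv), solve for mass:

m = h/(λv)
m = (6.626 × 10^-34 J·s) / (7.60 × 10^-14 m × 2.61 × 10^6 m/s)
m = 3.34 × 10^-27 kg

Comparing with the listed masses, this is closest to a deuteron.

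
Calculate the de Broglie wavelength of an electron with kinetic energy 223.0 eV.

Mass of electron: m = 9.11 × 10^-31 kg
8.21 × 10^-11 m

Using λ = h/√(2mKE):

First convert KE to Joules: KE = 223.0 eV = 3.573 × 10^-17 J

λ = h/√(2mKE)
λ = (6.626 × 10^-34 J·s) / √(2 × 9.11 × 10^-31 kg × 3.573 × 10^-17 J)
λ = 8.21 × 10^-11 m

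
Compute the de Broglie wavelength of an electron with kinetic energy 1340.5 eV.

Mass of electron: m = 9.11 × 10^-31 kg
3.35 × 10^-11 m

Using λ = h/√(2mKE):

First convert KE to Joules: KE = 1340.5 eV = 2.148 × 10^-16 J

λ = h/√(2mKE)
λ = (6.626 × 10^-34 J·s) / √(2 × 9.11 × 10^-31 kg × 2.148 × 10^-16 J)
λ = 3.35 × 10^-11 m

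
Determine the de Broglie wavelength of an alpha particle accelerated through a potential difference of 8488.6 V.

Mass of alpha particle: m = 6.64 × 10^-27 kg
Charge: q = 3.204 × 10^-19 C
1.10 × 10^-13 m

When a particle is accelerated through voltage V, it gains kinetic energy KE = qV.

The de Broglie wavelength is then λ = h/√(2mqV):

λ = h/√(2mqV)
λ = (6.626 × 10^-34 J·s) / √(2 × 6.64 × 10^-27 kg × 3.204 × 10^-19 C × 8488.6 V)
λ = 1.10 × 10^-13 m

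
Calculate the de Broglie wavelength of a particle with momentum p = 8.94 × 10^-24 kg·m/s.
7.41 × 10^-11 m

Using the de Broglie relation λ = h/p:

λ = h/p
λ = (6.626 × 10^-34 J·s) / (8.94 × 10^-24 kg·m/s)
λ = 7.41 × 10^-11 m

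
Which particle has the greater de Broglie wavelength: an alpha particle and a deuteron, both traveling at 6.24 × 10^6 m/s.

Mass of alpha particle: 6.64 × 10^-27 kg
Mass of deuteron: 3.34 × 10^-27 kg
The deuteron has the longer wavelength.

Using λ = h/(mv), since both particles have the same velocity, the wavelength depends only on mass.

For alpha particle: λ₁ = h/(m₁v) = 1.60 × 10^-14 m
For deuteron: λ₂ = h/(m₂v) = 3.18 × 10^-14 m

Since λ ∝ 1/m at constant velocity, the lighter particle has the longer wavelength.

The deuteron has the longer de Broglie wavelength.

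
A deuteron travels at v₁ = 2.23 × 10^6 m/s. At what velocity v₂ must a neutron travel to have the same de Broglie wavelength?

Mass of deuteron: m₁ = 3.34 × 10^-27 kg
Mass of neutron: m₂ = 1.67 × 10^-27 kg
v₂ = 4.46 × 10^6 m/s

For equal de Broglie wavelengths: λ₁ = λ₂

h/(m₁v₁) = h/(m₂v₂)
m₁v₁ = m₂v₂
v₂ = v₁ · (m₁/m₂)

v₂ = 2.23 × 10^6 m/s × (3.34 × 10^-27 kg / 1.67 × 10^-27 kg)
v₂ = 4.46 × 10^6 m/s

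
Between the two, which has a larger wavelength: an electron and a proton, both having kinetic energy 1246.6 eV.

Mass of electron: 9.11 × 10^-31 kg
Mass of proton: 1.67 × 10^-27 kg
The electron has the longer wavelength.

Using λ = h/√(2mKE):

For electron: λ₁ = h/√(2m₁KE) = 3.47 × 10^-11 m
For proton: λ₂ = h/√(2m₂KE) = 8.11 × 10^-13 m

Since λ ∝ 1/√m at constant kinetic energy, the lighter particle has the longer wavelength.

The electron has the longer de Broglie wavelength.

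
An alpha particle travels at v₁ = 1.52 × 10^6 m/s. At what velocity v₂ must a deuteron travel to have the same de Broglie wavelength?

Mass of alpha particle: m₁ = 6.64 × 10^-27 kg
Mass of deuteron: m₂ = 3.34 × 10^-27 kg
v₂ = 3.02 × 10^6 m/s

For equal de Broglie wavelengths: λ₁ = λ₂

h/(m₁v₁) = h/(m₂v₂)
m₁v₁ = m₂v₂
v₂ = v₁ · (m₁/m₂)

v₂ = 1.52 × 10^6 m/s × (6.64 × 10^-27 kg / 3.34 × 10^-27 kg)
v₂ = 3.02 × 10^6 m/s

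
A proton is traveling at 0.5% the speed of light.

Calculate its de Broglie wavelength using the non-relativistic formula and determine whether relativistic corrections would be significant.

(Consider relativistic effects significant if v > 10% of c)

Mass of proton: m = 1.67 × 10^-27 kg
No, relativistic corrections are not needed.

Using the non-relativistic de Broglie formula λ = h/(mv):

v = 0.5% × c = 1.499 × 10^6 m/s

λ = h/(mv)
λ = (6.626 × 10^-34 J·s) / (1.67 × 10^-27 kg × 1.499 × 10^6 m/s)
λ = 2.65 × 10^-13 m

Since v = 0.5% of c < 10% of c, relativistic corrections are NOT significant and this non-relativistic result is a good approximation.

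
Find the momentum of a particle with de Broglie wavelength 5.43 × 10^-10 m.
1.22 × 10^-24 kg·m/s

From the de Broglie relation λ = h/p, we solve for p:

p = h/λ
p = (6.626 × 10^-34 J·s) / (5.43 × 10^-10 m)
p = 1.22 × 10^-24 kg·m/s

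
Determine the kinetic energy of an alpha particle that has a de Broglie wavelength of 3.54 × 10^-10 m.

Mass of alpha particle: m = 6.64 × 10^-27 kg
2.64 × 10^-22 J (or 1.65 × 10^-3 eV)

From λ = h/√(2mKE), we solve for KE:

λ² = h²/(2mKE)
KE = h²/(2mλ²)
KE = (6.626 × 10^-34 J·s)² / (2 × 6.64 × 10^-27 kg × (3.54 × 10^-10 m)²)
KE = 2.64 × 10^-22 J
KE = 1.65 × 10^-3 eV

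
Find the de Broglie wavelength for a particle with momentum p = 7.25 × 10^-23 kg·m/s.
9.14 × 10^-12 m

Using the de Broglie relation λ = h/p:

λ = h/p
λ = (6.626 × 10^-34 J·s) / (7.25 × 10^-23 kg·m/s)
λ = 9.14 × 10^-12 m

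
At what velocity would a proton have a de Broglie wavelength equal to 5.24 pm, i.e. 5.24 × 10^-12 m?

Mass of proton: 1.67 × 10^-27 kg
7.57 × 10^4 m/s

From λ = h/(mv), solve for v:

v = h/(mλ)
v = (6.626 × 10^-34 J·s) / (1.67 × 10^-27 kg × 5.24 × 10^-12 m)
v = 7.57 × 10^4 m/s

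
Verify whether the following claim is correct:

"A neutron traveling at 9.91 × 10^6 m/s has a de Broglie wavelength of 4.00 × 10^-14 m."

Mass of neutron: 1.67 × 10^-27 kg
True

The claim is correct.

Using λ = h/(mv):
λ = (6.626 × 10^-34 J·s) / (1.67 × 10^-27 kg × 9.91 × 10^6 m/s)
λ = 4.00 × 10^-14 m

This matches the claimed value.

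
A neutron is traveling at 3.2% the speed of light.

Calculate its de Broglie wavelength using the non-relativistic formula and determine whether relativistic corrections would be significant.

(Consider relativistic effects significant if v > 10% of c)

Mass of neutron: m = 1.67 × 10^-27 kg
No, relativistic corrections are not needed.

Using the non-relativistic de Broglie formula λ = h/(mv):

v = 3.2% × c = 9.593 × 10^6 m/s

λ = h/(mv)
λ = (6.626 × 10^-34 J·s) / (1.67 × 10^-27 kg × 9.593 × 10^6 m/s)
λ = 4.14 × 10^-14 m

Since v = 3.2% of c < 10% of c, relativistic corrections are NOT significant and this non-relativistic result is a good approximation.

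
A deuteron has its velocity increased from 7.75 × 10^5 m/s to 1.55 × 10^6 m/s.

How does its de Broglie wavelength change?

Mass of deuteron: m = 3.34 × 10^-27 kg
The wavelength decreases by a factor of 2.

Using λ = h/(mv):

Initial wavelength: λ₁ = h/(mv₁) = 2.56 × 10^-13 m
Final wavelength: λ₂ = h/(mv₂) = 1.28 × 10^-13 m

Since λ ∝ 1/v, when velocity increases by a factor of 2, the wavelength decreases by a factor of 2.

λ₂/λ₁ = v₁/v₂ = 1/2

The wavelength decreases by a factor of 2.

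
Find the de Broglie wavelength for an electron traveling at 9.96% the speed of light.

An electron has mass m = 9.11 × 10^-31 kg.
2.44 × 10^-11 m

Using the de Broglie relation λ = h/(mv):

v = 9.96% × c = 2.986 × 10^7 m/s

λ = h/(mv)
λ = (6.626 × 10^-34 J·s) / (9.11 × 10^-31 kg × 2.986 × 10^7 m/s)
λ = 2.44 × 10^-11 m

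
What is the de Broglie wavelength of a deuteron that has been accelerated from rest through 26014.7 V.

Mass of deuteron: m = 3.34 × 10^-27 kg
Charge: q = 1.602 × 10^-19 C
1.26 × 10^-13 m

When a particle is accelerated through voltage V, it gains kinetic energy KE = qV.

The de Broglie wavelength is then λ = h/√(2mqV):

λ = h/√(2mqV)
λ = (6.626 × 10^-34 J·s) / √(2 × 3.34 × 10^-27 kg × 1.602 × 10^-19 C × 26014.7 V)
λ = 1.26 × 10^-13 m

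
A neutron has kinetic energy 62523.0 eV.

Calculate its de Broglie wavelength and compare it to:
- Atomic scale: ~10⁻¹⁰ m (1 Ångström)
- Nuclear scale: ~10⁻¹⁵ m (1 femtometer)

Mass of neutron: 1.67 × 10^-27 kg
λ = 1.15 × 10^-13 m, which is between nuclear and atomic scales.

Using λ = h/√(2mKE):

KE = 62523.0 eV = 1.002 × 10^-14 J

λ = h/√(2mKE)
λ = (6.626 × 10^-34 J·s) / √(2 × 1.67 × 10^-27 kg × 1.002 × 10^-14 J)
λ = 1.15 × 10^-13 m

Comparison:
- Atomic scale (10⁻¹⁰ m): λ is 0.0011× this size
- Nuclear scale (10⁻¹⁵ m): λ is 1.1e+02× this size

The wavelength is between nuclear and atomic scales.

This wavelength is appropriate for probing atomic structure but too large for nuclear physics experiments.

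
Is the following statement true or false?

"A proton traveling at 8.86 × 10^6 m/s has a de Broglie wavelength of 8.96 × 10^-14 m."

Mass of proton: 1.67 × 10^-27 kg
False

The claim is incorrect.

Using λ = h/(mv):
λ = (6.626 × 10^-34 J·s) / (1.67 × 10^-27 kg × 8.86 × 10^6 m/s)
λ = 4.48 × 10^-14 m

The actual wavelength differs from the claimed 8.96 × 10^-14 m.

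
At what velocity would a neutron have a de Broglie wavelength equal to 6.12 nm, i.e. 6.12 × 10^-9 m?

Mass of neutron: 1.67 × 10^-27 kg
6.48 × 10^1 m/s

From λ = h/(mv), solve for v:

v = h/(mλ)
v = (6.626 × 10^-34 J·s) / (1.67 × 10^-27 kg × 6.12 × 10^-9 m)
v = 6.48 × 10^1 m/s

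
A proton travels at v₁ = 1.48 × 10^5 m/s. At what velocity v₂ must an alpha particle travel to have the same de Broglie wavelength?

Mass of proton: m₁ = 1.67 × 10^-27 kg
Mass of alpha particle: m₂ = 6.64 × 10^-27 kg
v₂ = 3.72 × 10^4 m/s

For equal de Broglie wavelengths: λ₁ = λ₂

h/(m₁v₁) = h/(m₂v₂)
m₁v₁ = m₂v₂
v₂ = v₁ · (m₁/m₂)

v₂ = 1.48 × 10^5 m/s × (1.67 × 10^-27 kg / 6.64 × 10^-27 kg)
v₂ = 3.72 × 10^4 m/s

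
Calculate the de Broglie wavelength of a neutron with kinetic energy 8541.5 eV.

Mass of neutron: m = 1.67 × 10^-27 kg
3.10 × 10^-13 m

Using λ = h/√(2mKE):

First convert KE to Joules: KE = 8541.5 eV = 1.368 × 10^-15 J

λ = h/√(2mKE)
λ = (6.626 × 10^-34 J·s) / √(2 × 1.67 × 10^-27 kg × 1.368 × 10^-15 J)
λ = 3.10 × 10^-13 m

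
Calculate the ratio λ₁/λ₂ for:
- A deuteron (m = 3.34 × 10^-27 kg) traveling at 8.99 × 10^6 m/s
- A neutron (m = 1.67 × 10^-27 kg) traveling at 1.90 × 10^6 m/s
λ₁/λ₂ = 0.106

Using λ = h/(mv):

λ₁ = h/(m₁v₁) = 2.21 × 10^-14 m
λ₂ = h/(m₂v₂) = 2.09 × 10^-13 m

Ratio λ₁/λ₂ = (m₂v₂)/(m₁v₁)
         = (1.67 × 10^-27 kg × 1.90 × 10^6 m/s) / (3.34 × 10^-27 kg × 8.99 × 10^6 m/s)
         = 0.106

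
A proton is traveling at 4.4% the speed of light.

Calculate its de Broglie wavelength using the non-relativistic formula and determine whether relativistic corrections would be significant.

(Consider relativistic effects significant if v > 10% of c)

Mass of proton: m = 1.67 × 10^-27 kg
No, relativistic corrections are not needed.

Using the non-relativistic de Broglie formula λ = h/(mv):

v = 4.4% × c = 1.319 × 10^7 m/s

λ = h/(mv)
λ = (6.626 × 10^-34 J·s) / (1.67 × 10^-27 kg × 1.319 × 10^7 m/s)
λ = 3.01 × 10^-14 m

Since v = 4.4% of c < 10% of c, relativistic corrections are NOT significant and this non-relativistic result is a good approximation.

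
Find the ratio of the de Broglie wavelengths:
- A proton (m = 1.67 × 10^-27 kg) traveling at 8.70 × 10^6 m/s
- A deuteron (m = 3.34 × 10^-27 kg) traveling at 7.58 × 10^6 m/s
λ₁/λ₂ = 1.74

Using λ = h/(mv):

λ₁ = h/(m₁v₁) = 4.56 × 10^-14 m
λ₂ = h/(m₂v₂) = 2.62 × 10^-14 m

Ratio λ₁/λ₂ = (m₂v₂)/(m₁v₁)
         = (3.34 × 10^-27 kg × 7.58 × 10^6 m/s) / (1.67 × 10^-27 kg × 8.70 × 10^6 m/s)
         = 1.74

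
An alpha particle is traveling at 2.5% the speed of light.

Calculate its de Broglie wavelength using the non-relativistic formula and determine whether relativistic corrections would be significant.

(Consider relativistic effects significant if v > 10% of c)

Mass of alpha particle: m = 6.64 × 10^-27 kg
No, relativistic corrections are not needed.

Using the non-relativistic de Broglie formula λ = h/(mv):

v = 2.5% × c = 7.495 × 10^6 m/s

λ = h/(mv)
λ = (6.626 × 10^-34 J·s) / (6.64 × 10^-27 kg × 7.495 × 10^6 m/s)
λ = 1.33 × 10^-14 m

Since v = 2.5% of c < 10% of c, relativistic corrections are NOT significant and this non-relativistic result is a good approximation.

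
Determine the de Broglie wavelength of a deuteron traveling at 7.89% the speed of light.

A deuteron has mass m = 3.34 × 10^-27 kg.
8.39 × 10^-15 m

Using the de Broglie relation λ = h/(mv):

v = 7.89% × c = 2.365 × 10^7 m/s

λ = h/(mv)
λ = (6.626 × 10^-34 J·s) / (3.34 × 10^-27 kg × 2.365 × 10^7 m/s)
λ = 8.39 × 10^-15 m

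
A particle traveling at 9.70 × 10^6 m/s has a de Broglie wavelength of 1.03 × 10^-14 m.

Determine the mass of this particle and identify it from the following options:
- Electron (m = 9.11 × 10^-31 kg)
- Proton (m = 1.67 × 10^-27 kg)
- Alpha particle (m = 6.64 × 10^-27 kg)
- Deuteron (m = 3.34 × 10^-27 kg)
The particle is an alpha particle.

From λ = h/(mv), solve for mass:

m = h/(λv)
m = (6.626 × 10^-34 J·s) / (1.03 × 10^-14 m × 9.70 × 10^6 m/s)
m = 6.63 × 10^-27 kg

Comparing with the listed masses, this is closest to an alpha particle.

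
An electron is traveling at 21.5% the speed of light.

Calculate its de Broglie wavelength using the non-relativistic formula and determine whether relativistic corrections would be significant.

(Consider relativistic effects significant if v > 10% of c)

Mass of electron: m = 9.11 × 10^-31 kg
Yes, relativistic corrections are needed.

Using the non-relativistic de Broglie formula λ = h/(mv):

v = 21.5% × c = 6.446 × 10^7 m/s

λ = h/(mv)
λ = (6.626 × 10^-34 J·s) / (9.11 × 10^-31 kg × 6.446 × 10^7 m/s)
λ = 1.13 × 10^-11 m

Since v = 21.5% of c > 10% of c, relativistic corrections ARE significant and the actual wavelength would differ from this non-relativistic estimate.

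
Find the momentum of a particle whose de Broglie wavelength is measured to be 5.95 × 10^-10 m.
1.11 × 10^-24 kg·m/s

From the de Broglie relation λ = h/p, we solve for p:

p = h/λ
p = (6.626 × 10^-34 J·s) / (5.95 × 10^-10 m)
p = 1.11 × 10^-24 kg·m/s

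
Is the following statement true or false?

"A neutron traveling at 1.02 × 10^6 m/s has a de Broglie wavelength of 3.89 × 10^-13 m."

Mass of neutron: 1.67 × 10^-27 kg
True

The claim is correct.

Using λ = h/(mv):
λ = (6.626 × 10^-34 J·s) / (1.67 × 10^-27 kg × 1.02 × 10^6 m/s)
λ = 3.89 × 10^-13 m

This matches the claimed value.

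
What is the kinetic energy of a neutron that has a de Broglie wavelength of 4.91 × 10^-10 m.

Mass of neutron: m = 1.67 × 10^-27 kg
5.45 × 10^-22 J (or 3.40 × 10^-3 eV)

From λ = h/√(2mKE), we solve for KE:

λ² = h²/(2mKE)
KE = h²/(2mλ²)
KE = (6.626 × 10^-34 J·s)² / (2 × 1.67 × 10^-27 kg × (4.91 × 10^-10 m)²)
KE = 5.45 × 10^-22 J
KE = 3.40 × 10^-3 eV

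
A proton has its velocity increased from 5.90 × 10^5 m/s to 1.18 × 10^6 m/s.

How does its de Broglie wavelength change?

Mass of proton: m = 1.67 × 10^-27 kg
The wavelength decreases by a factor of 2.

Using λ = h/(mv):

Initial wavelength: λ₁ = h/(mv₁) = 6.72 × 10^-13 m
Final wavelength: λ₂ = h/(mv₂) = 3.36 × 10^-13 m

Since λ ∝ 1/v, when velocity increases by a factor of 2, the wavelength decreases by a factor of 2.

λ₂/λ₁ = v₁/v₂ = 1/2

The wavelength decreases by a factor of 2.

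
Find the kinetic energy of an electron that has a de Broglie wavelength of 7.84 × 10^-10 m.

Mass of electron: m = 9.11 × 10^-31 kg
3.92 × 10^-19 J (or 2.45 eV)

From λ = h/√(2mKE), we solve for KE:

λ² = h²/(2mKE)
KE = h²/(2mλ²)
KE = (6.626 × 10^-34 J·s)² / (2 × 9.11 × 10^-31 kg × (7.84 × 10^-10 m)²)
KE = 3.92 × 10^-19 J
KE = 2.45 eV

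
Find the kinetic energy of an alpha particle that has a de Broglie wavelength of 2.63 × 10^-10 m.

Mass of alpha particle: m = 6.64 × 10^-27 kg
4.78 × 10^-22 J (or 2.98 × 10^-3 eV)

From λ = h/√(2mKE), we solve for KE:

λ² = h²/(2mKE)
KE = h²/(2mλ²)
KE = (6.626 × 10^-34 J·s)² / (2 × 6.64 × 10^-27 kg × (2.63 × 10^-10 m)²)
KE = 4.78 × 10^-22 J
KE = 2.98 × 10^-3 eV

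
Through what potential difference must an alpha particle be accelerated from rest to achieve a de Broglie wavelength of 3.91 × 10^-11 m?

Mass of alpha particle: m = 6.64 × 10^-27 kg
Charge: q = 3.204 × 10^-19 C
6.75 × 10^-2 V

From λ = h/√(2mqV), we solve for V:

λ² = h²/(2mqV)
V = h²/(2mqλ²)
V = (6.626 × 10^-34 J·s)² / (2 × 6.64 × 10^-27 kg × 3.204 × 10^-19 C × (3.91 × 10^-11 m)²)
V = 6.75 × 10^-2 V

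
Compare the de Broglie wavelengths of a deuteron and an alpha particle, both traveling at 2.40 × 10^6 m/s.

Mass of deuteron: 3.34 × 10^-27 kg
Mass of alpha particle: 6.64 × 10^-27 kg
The deuteron has the longer wavelength.

Using λ = h/(mv), since both particles have the same velocity, the wavelength depends only on mass.

For deuteron: λ₁ = h/(m₁v) = 8.27 × 10^-14 m
For alpha particle: λ₂ = h/(m₂v) = 4.16 × 10^-14 m

Since λ ∝ 1/m at constant velocity, the lighter particle has the longer wavelength.

The deuteron has the longer de Broglie wavelength.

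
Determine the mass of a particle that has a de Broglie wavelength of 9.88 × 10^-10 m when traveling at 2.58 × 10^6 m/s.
2.60 × 10^-31 kg

From the de Broglie relation λ = h/(mv), we solve for m:

m = h/(λv)
m = (6.626 × 10^-34 J·s) / (9.88 × 10^-10 m × 2.58 × 10^6 m/s)
m = 2.60 × 10^-31 kg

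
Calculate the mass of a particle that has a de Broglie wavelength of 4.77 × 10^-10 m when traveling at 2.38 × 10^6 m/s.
5.84 × 10^-31 kg

From the de Broglie relation λ = h/(mv), we solve for m:

m = h/(λv)
m = (6.626 × 10^-34 J·s) / (4.77 × 10^-10 m × 2.38 × 10^6 m/s)
m = 5.84 × 10^-31 kg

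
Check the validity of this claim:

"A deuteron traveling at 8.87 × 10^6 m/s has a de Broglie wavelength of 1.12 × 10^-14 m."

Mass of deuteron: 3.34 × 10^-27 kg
False

The claim is incorrect.

Using λ = h/(mv):
λ = (6.626 × 10^-34 J·s) / (3.34 × 10^-27 kg × 8.87 × 10^6 m/s)
λ = 2.24 × 10^-14 m

The actual wavelength differs from the claimed 1.12 × 10^-14 m.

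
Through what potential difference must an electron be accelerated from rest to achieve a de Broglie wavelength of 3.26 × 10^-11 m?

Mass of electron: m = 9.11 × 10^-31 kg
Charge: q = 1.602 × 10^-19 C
1.42 × 10^3 V

From λ = h/√(2mqV), we solve for V:

λ² = h²/(2mqV)
V = h²/(2mqλ²)
V = (6.626 × 10^-34 J·s)² / (2 × 9.11 × 10^-31 kg × 1.602 × 10^-19 C × (3.26 × 10^-11 m)²)
V = 1.42 × 10^3 V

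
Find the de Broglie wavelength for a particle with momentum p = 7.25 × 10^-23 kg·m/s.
9.14 × 10^-12 m

Using the de Broglie relation λ = h/p:

λ = h/p
λ = (6.626 × 10^-34 J·s) / (7.25 × 10^-23 kg·m/s)
λ = 9.14 × 10^-12 m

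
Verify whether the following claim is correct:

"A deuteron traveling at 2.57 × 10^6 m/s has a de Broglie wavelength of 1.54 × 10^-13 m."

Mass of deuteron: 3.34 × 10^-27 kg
False

The claim is incorrect.

Using λ = h/(mv):
λ = (6.626 × 10^-34 J·s) / (3.34 × 10^-27 kg × 2.57 × 10^6 m/s)
λ = 7.72 × 10^-14 m

The actual wavelength differs from the claimed 1.54 × 10^-13 m.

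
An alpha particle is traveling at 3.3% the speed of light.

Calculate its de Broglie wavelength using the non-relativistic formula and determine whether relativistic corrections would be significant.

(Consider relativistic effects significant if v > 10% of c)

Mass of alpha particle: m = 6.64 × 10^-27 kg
No, relativistic corrections are not needed.

Using the non-relativistic de Broglie formula λ = h/(mv):

v = 3.3% × c = 9.893 × 10^6 m/s

λ = h/(mv)
λ = (6.626 × 10^-34 J·s) / (6.64 × 10^-27 kg × 9.893 × 10^6 m/s)
λ = 1.01 × 10^-14 m

Since v = 3.3% of c < 10% of c, relativistic corrections are NOT significant and this non-relativistic result is a good approximation.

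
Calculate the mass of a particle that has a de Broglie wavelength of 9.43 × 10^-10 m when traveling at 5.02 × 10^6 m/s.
1.40 × 10^-31 kg

From the de Broglie relation λ = h/(mv), we solve for m:

m = h/(λv)
m = (6.626 × 10^-34 J·s) / (9.43 × 10^-10 m × 5.02 × 10^6 m/s)
m = 1.40 × 10^-31 kg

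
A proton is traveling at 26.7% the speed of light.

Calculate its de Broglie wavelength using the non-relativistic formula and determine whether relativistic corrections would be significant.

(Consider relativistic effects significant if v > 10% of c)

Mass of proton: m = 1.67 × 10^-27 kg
Yes, relativistic corrections are needed.

Using the non-relativistic de Broglie formula λ = h/(mv):

v = 26.7% × c = 8.004 × 10^7 m/s

λ = h/(mv)
λ = (6.626 × 10^-34 J·s) / (1.67 × 10^-27 kg × 8.004 × 10^7 m/s)
λ = 4.96 × 10^-15 m

Since v = 26.7% of c > 10% of c, relativistic corrections ARE significant and the actual wavelength would differ from this non-relativistic estimate.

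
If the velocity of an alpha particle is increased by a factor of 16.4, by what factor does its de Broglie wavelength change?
The wavelength decreases by a factor of 16.4.

From λ = h/(mv), the wavelength is inversely proportional to velocity:

λ ∝ 1/v

If v → 16.4v, then λ → λ/16.4

When velocity is increased by a factor of 16.4, the wavelength decreases by a factor of 16.4.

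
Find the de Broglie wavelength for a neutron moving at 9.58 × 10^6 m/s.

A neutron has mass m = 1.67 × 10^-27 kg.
4.14 × 10^-14 m

Using the de Broglie relation λ = h/(mv):

λ = h/(mv)
λ = (6.626 × 10^-34 J·s) / (1.67 × 10^-27 kg × 9.58 × 10^6 m/s)
λ = 4.14 × 10^-14 m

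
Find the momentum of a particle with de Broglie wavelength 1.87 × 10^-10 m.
3.54 × 10^-24 kg·m/s

From the de Broglie relation λ = h/p, we solve for p:

p = h/λ
p = (6.626 × 10^-34 J·s) / (1.87 × 10^-10 m)
p = 3.54 × 10^-24 kg·m/s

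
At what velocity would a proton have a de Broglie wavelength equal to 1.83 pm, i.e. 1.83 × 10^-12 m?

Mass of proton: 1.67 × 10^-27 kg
2.17 × 10^5 m/s

From λ = h/(mv), solve for v:

v = h/(mλ)
v = (6.626 × 10^-34 J·s) / (1.67 × 10^-27 kg × 1.83 × 10^-12 m)
v = 2.17 × 10^5 m/s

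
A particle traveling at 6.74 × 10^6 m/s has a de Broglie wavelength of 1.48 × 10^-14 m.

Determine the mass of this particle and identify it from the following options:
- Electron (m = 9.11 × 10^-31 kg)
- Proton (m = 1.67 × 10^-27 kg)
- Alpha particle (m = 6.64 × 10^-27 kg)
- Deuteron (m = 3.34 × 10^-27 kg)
The particle is an alpha particle.

From λ = h/(mv), solve for mass:

m = h/(λv)
m = (6.626 × 10^-34 J·s) / (1.48 × 10^-14 m × 6.74 × 10^6 m/s)
m = 6.64 × 10^-27 kg

Comparing with the listed masses, this is closest to an alpha particle.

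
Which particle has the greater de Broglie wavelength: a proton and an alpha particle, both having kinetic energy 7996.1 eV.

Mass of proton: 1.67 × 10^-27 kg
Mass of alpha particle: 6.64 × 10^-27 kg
The proton has the longer wavelength.

Using λ = h/√(2mKE):

For proton: λ₁ = h/√(2m₁KE) = 3.20 × 10^-13 m
For alpha particle: λ₂ = h/√(2m₂KE) = 1.61 × 10^-13 m

Since λ ∝ 1/√m at constant kinetic energy, the lighter particle has the longer wavelength.

The proton has the longer de Broglie wavelength.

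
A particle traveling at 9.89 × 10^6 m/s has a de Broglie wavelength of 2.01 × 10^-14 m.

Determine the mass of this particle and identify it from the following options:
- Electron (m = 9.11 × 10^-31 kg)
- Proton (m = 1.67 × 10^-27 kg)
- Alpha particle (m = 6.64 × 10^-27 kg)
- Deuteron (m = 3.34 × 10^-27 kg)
The particle is a deuteron.

From λ = h/(mv), solve for mass:

m = h/(λv)
m = (6.626 × 10^-34 J·s) / (2.01 × 10^-14 m × 9.89 × 10^6 m/s)
m = 3.33 × 10^-27 kg

Comparing with the listed masses, this is closest to a deuteron.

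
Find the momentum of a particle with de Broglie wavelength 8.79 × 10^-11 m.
7.54 × 10^-24 kg·m/s

From the de Broglie relation λ = h/p, we solve for p:

p = h/λ
p = (6.626 × 10^-34 J·s) / (8.79 × 10^-11 m)
p = 7.54 × 10^-24 kg·m/s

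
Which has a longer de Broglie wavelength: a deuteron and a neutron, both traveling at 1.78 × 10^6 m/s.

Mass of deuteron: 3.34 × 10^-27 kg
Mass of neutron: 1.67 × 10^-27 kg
The neutron has the longer wavelength.

Using λ = h/(mv), since both particles have the same velocity, the wavelength depends only on mass.

For deuteron: λ₁ = h/(m₁v) = 1.11 × 10^-13 m
For neutron: λ₂ = h/(m₂v) = 2.23 × 10^-13 m

Since λ ∝ 1/m at constant velocity, the lighter particle has the longer wavelength.

The neutron has the longer de Broglie wavelength.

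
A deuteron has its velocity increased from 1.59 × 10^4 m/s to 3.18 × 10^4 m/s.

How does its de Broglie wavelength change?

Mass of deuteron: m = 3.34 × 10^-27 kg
The wavelength decreases by a factor of 2.

Using λ = h/(mv):

Initial wavelength: λ₁ = h/(mv₁) = 1.25 × 10^-11 m
Final wavelength: λ₂ = h/(mv₂) = 6.24 × 10^-12 m

Since λ ∝ 1/v, when velocity increases by a factor of 2, the wavelength decreases by a factor of 2.

λ₂/λ₁ = v₁/v₂ = 1/2

The wavelength decreases by a factor of 2.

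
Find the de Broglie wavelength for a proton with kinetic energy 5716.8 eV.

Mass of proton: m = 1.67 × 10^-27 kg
3.79 × 10^-13 m

Using λ = h/√(2mKE):

First convert KE to Joules: KE = 5716.8 eV = 9.159 × 10^-16 J

λ = h/√(2mKE)
λ = (6.626 × 10^-34 J·s) / √(2 × 1.67 × 10^-27 kg × 9.159 × 10^-16 J)
λ = 3.79 × 10^-13 m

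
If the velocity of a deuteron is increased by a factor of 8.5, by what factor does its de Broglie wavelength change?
The wavelength decreases by a factor of 8.5.

From λ = h/(mv), the wavelength is inversely proportional to velocity:

λ ∝ 1/v

If v → 8.5v, then λ → λ/8.5

When velocity is increased by a factor of 8.5, the wavelength decreases by a factor of 8.5.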